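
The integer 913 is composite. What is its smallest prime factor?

913 is odd.
Digit sum 13, not divisible by 3.
Ends in 3: not divisible by 5.
7: 913 = 7·130 + 3
11: 913 = 11·83

11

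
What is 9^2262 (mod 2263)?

1242

9^1 ≡ 9 (mod 2263)
9^2 ≡ 9^2 = 81 ≡ 81 (mod 2263)
9^4 ≡ 81^2 = 6561 ≡ 2035 (mod 2263)
9^8 ≡ 2035^2 = 4141225 ≡ 2198 (mod 2263)
9^16 ≡ 2198^2 = 4831204 ≡ 1962 (mod 2263)
9^32 ≡ 1962^2 = 3849444 ≡ 81 (mod 2263)
9^64 ≡ 81^2 = 6561 ≡ 2035 (mod 2263)
9^128 ≡ 2035^2 = 4141225 ≡ 2198 (mod 2263)
9^256 ≡ 2198^2 = 4831204 ≡ 1962 (mod 2263)
9^512 ≡ 1962^2 = 3849444 ≡ 81 (mod 2263)
9^1024 ≡ 81^2 = 6561 ≡ 2035 (mod 2263)
9^2048 ≡ 2035^2 = 4141225 ≡ 2198 (mod 2263)
2262 = 2048 + 128 + 64 + 16 + 4 + 2 in binary powers of 2.
So 9^2262 ≡ 2198 · 2198 · 2035 · 1962 · 2035 · 81 ≡ 1242 (mod 2263).
Since 1242 ≠ 1, base 9 is a Fermat witness: 2263 is composite.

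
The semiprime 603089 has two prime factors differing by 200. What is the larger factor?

883

Since p = q + 200, we have 603089 = q(q + 200), so q² + 200q − 603089 = 0.
Discriminant: 200² + 4·603089 = 40000 + 2412356 = 2452356; √2452356 = 1566.
q = (−200 + 1566)/2 = 683, and p = q + 200 = 883.
Check: 683 · 883 = 603089.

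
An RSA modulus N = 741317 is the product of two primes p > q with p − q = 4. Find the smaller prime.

Since p = q + 4, we have 741317 = q(q + 4), so q² + 4q − 741317 = 0.
Discriminant: 4² + 4·741317 = 16 + 2965268 = 2965284; √2965284 = 1722.
q = (−4 + 1722)/2 = 859, and p = q + 4 = 863.
Check: 859 · 863 = 741317.

859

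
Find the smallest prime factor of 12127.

12127 is odd.
Digit sum 13, not divisible by 3.
Ends in 7: not divisible by 5.
7: 12127 = 7·1732 + 3
11: 12127 = 11·1102 + 5
13: 12127 = 13·932 + 11
17: 12127 = 17·713 + 6
19: 12127 = 19·638 + 5
23: 12127 = 23·527 + 6
29: 12127 = 29·418 + 5
31: 12127 = 31·391 + 6
37: 12127 = 37·327 + 28
41: 12127 = 41·295 + 32
43: 12127 = 43·282 + 1
47: 12127 = 47·258 + 1
53: 12127 = 53·228 + 43
59: 12127 = 59·205 + 32
61: 12127 = 61·198 + 49
67: 12127 = 67·181

67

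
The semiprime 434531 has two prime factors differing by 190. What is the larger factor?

761

Since p = q + 190, we have 434531 = q(q + 190), so q² + 190q − 434531 = 0.
Discriminant: 190² + 4·434531 = 36100 + 1738124 = 1774224; √1774224 = 1332.
q = (−190 + 1332)/2 = 571, and p = q + 190 = 761.
Check: 571 · 761 = 434531.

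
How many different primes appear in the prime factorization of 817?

817 = 19 · 43
817 = 19 · 43, which has 2 distinct prime factors.

2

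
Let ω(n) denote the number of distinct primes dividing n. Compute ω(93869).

3

93869 = 37 · 2537
2537 = 43 · 59
93869 = 37 · 43 · 59, which has 3 distinct prime factors.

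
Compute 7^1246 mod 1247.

7^1 ≡ 7 (mod 1247)
7^2 ≡ 7^2 = 49 ≡ 49 (mod 1247)
7^4 ≡ 49^2 = 2401 ≡ 1154 (mod 1247)
7^8 ≡ 1154^2 = 1331716 ≡ 1167 (mod 1247)
7^16 ≡ 1167^2 = 1361889 ≡ 165 (mod 1247)
7^32 ≡ 165^2 = 27225 ≡ 1038 (mod 1247)
7^64 ≡ 1038^2 = 1077444 ≡ 36 (mod 1247)
7^128 ≡ 36^2 = 1296 ≡ 49 (mod 1247)
7^256 ≡ 49^2 = 2401 ≡ 1154 (mod 1247)
7^512 ≡ 1154^2 = 1331716 ≡ 1167 (mod 1247)
7^1024 ≡ 1167^2 = 1361889 ≡ 165 (mod 1247)
1246 = 1024 + 128 + 64 + 16 + 8 + 4 + 2 in binary powers of 2.
So 7^1246 ≡ 165 · 49 · 36 · 165 · 1167 · 1154 · 49 ≡ 552 (mod 1247).
Since 552 ≠ 1, base 7 is a Fermat witness: 1247 is composite.

552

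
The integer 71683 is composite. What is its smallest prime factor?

97

71683 is odd.
Digit sum 25, not divisible by 3.
Ends in 3: not divisible by 5.
7: 71683 = 7·10240 + 3
11: 71683 = 11·6516 + 7
13: 71683 = 13·5514 + 1
17: 71683 = 17·4216 + 11
19: 71683 = 19·3772 + 15
23: 71683 = 23·3116 + 15
29: 71683 = 29·2471 + 24
31: 71683 = 31·2312 + 11
37: 71683 = 37·1937 + 14
41: 71683 = 41·1748 + 15
43: 71683 = 43·1667 + 2
47: 71683 = 47·1525 + 8
53: 71683 = 53·1352 + 27
59: 71683 = 59·1214 + 57
61: 71683 = 61·1175 + 8
67: 71683 = 67·1069 + 60
71: 71683 = 71·1009 + 44
73: 71683 = 73·981 + 70
79: 71683 = 79·907 + 30
83: 71683 = 83·863 + 54
89: 71683 = 89·805 + 38
97: 71683 = 97·739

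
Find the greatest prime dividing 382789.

89

382789 = 11 · 34799
34799 = 17 · 2047
2047 = 23 · 89
89 is prime.
So 382789 = 11 · 17 · 23 · 89; the largest prime factor is 89.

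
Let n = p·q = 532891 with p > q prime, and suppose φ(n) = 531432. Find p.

733

φ(n) = (p−1)(q−1) = n − (p+q) + 1, so p + q = 532891 − 531432 + 1 = 1460.
p and q are the roots of t² − 1460t + 532891 = 0.
Discriminant: 1460² − 4·532891 = 2131600 − 2131564 = 36; √36 = 6.
q = (1460 − 6)/2 = 727, p = (1460 + 6)/2 = 733.
Check: 727 · 733 = 532891.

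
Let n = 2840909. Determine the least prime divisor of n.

59

2840909 is odd.
Digit sum 32, not divisible by 3.
Ends in 9: not divisible by 5.
7: 2840909 = 7·405844 + 1
11: 2840909 = 11·258264 + 5
13: 2840909 = 13·218531 + 6
17: 2840909 = 17·167112 + 5
19: 2840909 = 19·149521 + 10
23: 2840909 = 23·123517 + 18
29: 2840909 = 29·97962 + 11
31: 2840909 = 31·91642 + 7
37: 2840909 = 37·76781 + 12
41: 2840909 = 41·69290 + 19
43: 2840909 = 43·66067 + 28
47: 2840909 = 47·60444 + 41
53: 2840909 = 53·53602 + 3
59: 2840909 = 59·48151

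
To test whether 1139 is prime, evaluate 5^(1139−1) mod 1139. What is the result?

5^1 ≡ 5 (mod 1139)
5^2 ≡ 5^2 = 25 ≡ 25 (mod 1139)
5^4 ≡ 25^2 = 625 ≡ 625 (mod 1139)
5^8 ≡ 625^2 = 390625 ≡ 1087 (mod 1139)
5^16 ≡ 1087^2 = 1181569 ≡ 426 (mod 1139)
5^32 ≡ 426^2 = 181476 ≡ 375 (mod 1139)
5^64 ≡ 375^2 = 140625 ≡ 528 (mod 1139)
5^128 ≡ 528^2 = 278784 ≡ 868 (mod 1139)
5^256 ≡ 868^2 = 753424 ≡ 545 (mod 1139)
5^512 ≡ 545^2 = 297025 ≡ 885 (mod 1139)
5^1024 ≡ 885^2 = 783225 ≡ 732 (mod 1139)
1138 = 1024 + 64 + 32 + 16 + 2 in binary powers of 2.
So 5^1138 ≡ 732 · 528 · 375 · 426 · 25 ≡ 1096 (mod 1139).
Since 1096 ≠ 1, base 5 is a Fermat witness: 1139 is composite.

1096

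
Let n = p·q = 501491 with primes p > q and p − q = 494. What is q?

Since p = q + 494, we have 501491 = q(q + 494), so q² + 494q − 501491 = 0.
Discriminant: 494² + 4·501491 = 244036 + 2005964 = 2250000; √2250000 = 1500.
q = (−494 + 1500)/2 = 503, and p = q + 494 = 997.
Check: 503 · 997 = 501491.

503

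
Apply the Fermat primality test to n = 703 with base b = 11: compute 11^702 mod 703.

11^1 ≡ 11 (mod 703)
11^2 ≡ 11^2 = 121 ≡ 121 (mod 703)
11^4 ≡ 121^2 = 14641 ≡ 581 (mod 703)
11^8 ≡ 581^2 = 337561 ≡ 121 (mod 703)
11^16 ≡ 121^2 = 14641 ≡ 581 (mod 703)
11^32 ≡ 581^2 = 337561 ≡ 121 (mod 703)
11^64 ≡ 121^2 = 14641 ≡ 581 (mod 703)
11^128 ≡ 581^2 = 337561 ≡ 121 (mod 703)
11^256 ≡ 121^2 = 14641 ≡ 581 (mod 703)
11^512 ≡ 581^2 = 337561 ≡ 121 (mod 703)
702 = 512 + 128 + 32 + 16 + 8 + 4 + 2 in binary powers of 2.
So 11^702 ≡ 121 · 121 · 121 · 581 · 121 · 581 · 121 ≡ 1 (mod 703).
Since the result is 1, base 11 gives no evidence that 703 is composite.

1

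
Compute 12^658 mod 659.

12^1 ≡ 12 (mod 659)
12^2 ≡ 12^2 = 144 ≡ 144 (mod 659)
12^4 ≡ 144^2 = 20736 ≡ 307 (mod 659)
12^8 ≡ 307^2 = 94249 ≡ 12 (mod 659)
12^16 ≡ 12^2 = 144 ≡ 144 (mod 659)
12^32 ≡ 144^2 = 20736 ≡ 307 (mod 659)
12^64 ≡ 307^2 = 94249 ≡ 12 (mod 659)
12^128 ≡ 12^2 = 144 ≡ 144 (mod 659)
12^256 ≡ 144^2 = 20736 ≡ 307 (mod 659)
12^512 ≡ 307^2 = 94249 ≡ 12 (mod 659)
658 = 512 + 128 + 16 + 2 in binary powers of 2.
So 12^658 ≡ 12 · 144 · 144 · 144 ≡ 1 (mod 659).
Since the result is 1, base 12 gives no evidence that 659 is composite.

1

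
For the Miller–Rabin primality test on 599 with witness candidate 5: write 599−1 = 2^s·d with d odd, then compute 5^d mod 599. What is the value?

1

599 − 1 = 598 = 2^1 · 299, so d = 299.
5^1 ≡ 5 (mod 599)
5^2 ≡ 5^2 = 25 ≡ 25 (mod 599)
5^4 ≡ 25^2 = 625 ≡ 26 (mod 599)
5^8 ≡ 26^2 = 676 ≡ 77 (mod 599)
5^16 ≡ 77^2 = 5929 ≡ 538 (mod 599)
5^32 ≡ 538^2 = 289444 ≡ 127 (mod 599)
5^64 ≡ 127^2 = 16129 ≡ 555 (mod 599)
5^128 ≡ 555^2 = 308025 ≡ 139 (mod 599)
5^256 ≡ 139^2 = 19321 ≡ 153 (mod 599)
299 = 256 + 32 + 8 + 2 + 1 in binary powers of 2.
So 5^299 ≡ 153 · 127 · 77 · 25 · 5 ≡ 1 (mod 599).
Since 5^d ≡ 1 (mod 599), base 5 does not prove 599 composite.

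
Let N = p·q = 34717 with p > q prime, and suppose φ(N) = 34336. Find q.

149

φ(n) = (p−1)(q−1) = n − (p+q) + 1, so p + q = 34717 − 34336 + 1 = 382.
p and q are the roots of t² − 382t + 34717 = 0.
Discriminant: 382² − 4·34717 = 145924 − 138868 = 7056; √7056 = 84.
q = (382 − 84)/2 = 149, p = (382 + 84)/2 = 233.
Check: 149 · 233 = 34717.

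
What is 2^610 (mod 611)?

101

2^1 ≡ 2 (mod 611)
2^2 ≡ 2^2 = 4 ≡ 4 (mod 611)
2^4 ≡ 4^2 = 16 ≡ 16 (mod 611)
2^8 ≡ 16^2 = 256 ≡ 256 (mod 611)
2^16 ≡ 256^2 = 65536 ≡ 159 (mod 611)
2^32 ≡ 159^2 = 25281 ≡ 230 (mod 611)
2^64 ≡ 230^2 = 52900 ≡ 354 (mod 611)
2^128 ≡ 354^2 = 125316 ≡ 61 (mod 611)
2^256 ≡ 61^2 = 3721 ≡ 55 (mod 611)
2^512 ≡ 55^2 = 3025 ≡ 581 (mod 611)
610 = 512 + 64 + 32 + 2 in binary powers of 2.
So 2^610 ≡ 581 · 354 · 230 · 4 ≡ 101 (mod 611).
Since 101 ≠ 1, base 2 is a Fermat witness: 611 is composite.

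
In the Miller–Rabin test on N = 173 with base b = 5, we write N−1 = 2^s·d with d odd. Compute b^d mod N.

93

173 − 1 = 172 = 2^2 · 43, so d = 43.
5^1 ≡ 5 (mod 173)
5^2 ≡ 5^2 = 25 ≡ 25 (mod 173)
5^4 ≡ 25^2 = 625 ≡ 106 (mod 173)
5^8 ≡ 106^2 = 11236 ≡ 164 (mod 173)
5^16 ≡ 164^2 = 26896 ≡ 81 (mod 173)
5^32 ≡ 81^2 = 6561 ≡ 160 (mod 173)
43 = 32 + 8 + 2 + 1 in binary powers of 2.
So 5^43 ≡ 160 · 164 · 25 · 5 ≡ 93 (mod 173).
Squaring chain: 93 → 172; reaches −1, so base 5 does not prove 173 composite.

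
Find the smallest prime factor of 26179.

47

26179 is odd.
Digit sum 25, not divisible by 3.
Ends in 9: not divisible by 5.
7: 26179 = 7·3739 + 6
11: 26179 = 11·2379 + 10
13: 26179 = 13·2013 + 10
17: 26179 = 17·1539 + 16
19: 26179 = 19·1377 + 16
23: 26179 = 23·1138 + 5
29: 26179 = 29·902 + 21
31: 26179 = 31·844 + 15
37: 26179 = 37·707 + 20
41: 26179 = 41·638 + 21
43: 26179 = 43·608 + 35
47: 26179 = 47·557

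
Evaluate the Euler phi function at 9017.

Factor: 9017 = 71 · 127.
φ(9017) = (71−1) · (127−1) = 70 · 126 = 8820.

8820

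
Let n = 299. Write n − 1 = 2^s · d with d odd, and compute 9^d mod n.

299 − 1 = 298 = 2^1 · 149, so d = 149.
9^1 ≡ 9 (mod 299)
9^2 ≡ 9^2 = 81 ≡ 81 (mod 299)
9^4 ≡ 81^2 = 6561 ≡ 282 (mod 299)
9^8 ≡ 282^2 = 79524 ≡ 289 (mod 299)
9^16 ≡ 289^2 = 83521 ≡ 100 (mod 299)
9^32 ≡ 100^2 = 10000 ≡ 133 (mod 299)
9^64 ≡ 133^2 = 17689 ≡ 48 (mod 299)
9^128 ≡ 48^2 = 2304 ≡ 211 (mod 299)
149 = 128 + 16 + 4 + 1 in binary powers of 2.
So 9^149 ≡ 211 · 100 · 282 · 9 ≡ 3 (mod 299).
Squaring chain: 3; never reaches −1, so base 9 is a Miller–Rabin witness that 299 is composite.

3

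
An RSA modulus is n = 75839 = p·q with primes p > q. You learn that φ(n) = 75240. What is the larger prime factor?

419

φ(n) = (p−1)(q−1) = n − (p+q) + 1, so p + q = 75839 − 75240 + 1 = 600.
p and q are the roots of t² − 600t + 75839 = 0.
Discriminant: 600² − 4·75839 = 360000 − 303356 = 56644; √56644 = 238.
q = (600 − 238)/2 = 181, p = (600 + 238)/2 = 419.
Check: 181 · 419 = 75839.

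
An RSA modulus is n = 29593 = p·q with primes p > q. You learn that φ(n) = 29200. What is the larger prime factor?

293

φ(n) = (p−1)(q−1) = n − (p+q) + 1, so p + q = 29593 − 29200 + 1 = 394.
p and q are the roots of t² − 394t + 29593 = 0.
Discriminant: 394² − 4·29593 = 155236 − 118372 = 36864; √36864 = 192.
q = (394 − 192)/2 = 101, p = (394 + 192)/2 = 293.
Check: 101 · 293 = 29593.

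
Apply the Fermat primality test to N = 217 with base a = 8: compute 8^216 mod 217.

8^1 ≡ 8 (mod 217)
8^2 ≡ 8^2 = 64 ≡ 64 (mod 217)
8^4 ≡ 64^2 = 4096 ≡ 190 (mod 217)
8^8 ≡ 190^2 = 36100 ≡ 78 (mod 217)
8^16 ≡ 78^2 = 6084 ≡ 8 (mod 217)
8^32 ≡ 8^2 = 64 ≡ 64 (mod 217)
8^64 ≡ 64^2 = 4096 ≡ 190 (mod 217)
8^128 ≡ 190^2 = 36100 ≡ 78 (mod 217)
216 = 128 + 64 + 16 + 8 in binary powers of 2.
So 8^216 ≡ 78 · 190 · 8 · 78 ≡ 8 (mod 217).
Since 8 ≠ 1, base 8 is a Fermat witness: 217 is composite.

8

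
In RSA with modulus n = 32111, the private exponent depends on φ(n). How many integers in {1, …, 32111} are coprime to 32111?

Factor: 32111 = 163 · 197.
φ(32111) = (163−1) · (197−1) = 162 · 196 = 31752.

31752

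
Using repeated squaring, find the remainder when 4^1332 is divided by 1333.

16

4^1 ≡ 4 (mod 1333)
4^2 ≡ 4^2 = 16 ≡ 16 (mod 1333)
4^4 ≡ 16^2 = 256 ≡ 256 (mod 1333)
4^8 ≡ 256^2 = 65536 ≡ 219 (mod 1333)
4^16 ≡ 219^2 = 47961 ≡ 1306 (mod 1333)
4^32 ≡ 1306^2 = 1705636 ≡ 729 (mod 1333)
4^64 ≡ 729^2 = 531441 ≡ 907 (mod 1333)
4^128 ≡ 907^2 = 822649 ≡ 188 (mod 1333)
4^256 ≡ 188^2 = 35344 ≡ 686 (mod 1333)
4^512 ≡ 686^2 = 470596 ≡ 47 (mod 1333)
4^1024 ≡ 47^2 = 2209 ≡ 876 (mod 1333)
1332 = 1024 + 256 + 32 + 16 + 4 in binary powers of 2.
So 4^1332 ≡ 876 · 686 · 729 · 1306 · 256 ≡ 16 (mod 1333).
Since 16 ≠ 1, base 4 is a Fermat witness: 1333 is composite.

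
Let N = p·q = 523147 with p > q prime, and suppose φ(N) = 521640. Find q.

φ(n) = (p−1)(q−1) = n − (p+q) + 1, so p + q = 523147 − 521640 + 1 = 1508.
p and q are the roots of t² − 1508t + 523147 = 0.
Discriminant: 1508² − 4·523147 = 2274064 − 2092588 = 181476; √181476 = 426.
q = (1508 − 426)/2 = 541, p = (1508 + 426)/2 = 967.
Check: 541 · 967 = 523147.

541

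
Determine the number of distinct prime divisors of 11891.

11891 = 11 · 1081
1081 = 23 · 47
11891 = 11 · 23 · 47, which has 3 distinct prime factors.

3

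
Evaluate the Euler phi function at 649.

580

Factor: 649 = 11 · 59.
φ(649) = (11−1) · (59−1) = 10 · 58 = 580.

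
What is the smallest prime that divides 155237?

29

155237 is odd.
Digit sum 23, not divisible by 3.
Ends in 7: not divisible by 5.
7: 155237 = 7·22176 + 5
11: 155237 = 11·14112 + 5
13: 155237 = 13·11941 + 4
17: 155237 = 17·9131 + 10
19: 155237 = 19·8170 + 7
23: 155237 = 23·6749 + 10
29: 155237 = 29·5353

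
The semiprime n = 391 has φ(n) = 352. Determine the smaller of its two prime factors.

17

φ(n) = (p−1)(q−1) = n − (p+q) + 1, so p + q = 391 − 352 + 1 = 40.
p and q are the roots of t² − 40t + 391 = 0.
Discriminant: 40² − 4·391 = 1600 − 1564 = 36; √36 = 6.
q = (40 − 6)/2 = 17, p = (40 + 6)/2 = 23.
Check: 17 · 23 = 391.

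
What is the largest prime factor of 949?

73

949 = 13 · 73
73 is prime.
So 949 = 13 · 73; the largest prime factor is 73.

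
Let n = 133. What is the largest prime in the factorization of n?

133 = 7 · 19
19 is prime.
So 133 = 7 · 19; the largest prime factor is 19.

19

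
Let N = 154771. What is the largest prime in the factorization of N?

89

154771 = 37 · 4183
4183 = 47 · 89
89 is prime.
So 154771 = 37 · 47 · 89; the largest prime factor is 89.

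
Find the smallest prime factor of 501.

3

501 is odd.
Digit sum 6, divisible by 3.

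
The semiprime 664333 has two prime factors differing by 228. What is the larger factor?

Since p = q + 228, we have 664333 = q(q + 228), so q² + 228q − 664333 = 0.
Discriminant: 228² + 4·664333 = 51984 + 2657332 = 2709316; √2709316 = 1646.
q = (−228 + 1646)/2 = 709, and p = q + 228 = 937.
Check: 709 · 937 = 664333.

937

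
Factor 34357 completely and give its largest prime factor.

47

34357 = 17 · 2021
2021 = 43 · 47
47 is prime.
So 34357 = 17 · 43 · 47; the largest prime factor is 47.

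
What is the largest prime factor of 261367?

261367 = 47 · 5561
5561 = 67 · 83
83 is prime.
So 261367 = 47 · 67 · 83; the largest prime factor is 83.

83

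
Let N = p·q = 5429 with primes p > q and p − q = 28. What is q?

Since p = q + 28, we have 5429 = q(q + 28), so q² + 28q − 5429 = 0.
Discriminant: 28² + 4·5429 = 784 + 21716 = 22500; √22500 = 150.
q = (−28 + 150)/2 = 61, and p = q + 28 = 89.
Check: 61 · 89 = 5429.

61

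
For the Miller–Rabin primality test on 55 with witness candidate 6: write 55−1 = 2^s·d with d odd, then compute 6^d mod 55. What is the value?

41

55 − 1 = 54 = 2^1 · 27, so d = 27.
6^1 ≡ 6 (mod 55)
6^2 ≡ 6^2 = 36 ≡ 36 (mod 55)
6^4 ≡ 36^2 = 1296 ≡ 31 (mod 55)
6^8 ≡ 31^2 = 961 ≡ 26 (mod 55)
6^16 ≡ 26^2 = 676 ≡ 16 (mod 55)
27 = 16 + 8 + 2 + 1 in binary powers of 2.
So 6^27 ≡ 16 · 26 · 36 · 6 ≡ 41 (mod 55).
Squaring chain: 41; never reaches −1, so base 6 is a Miller–Rabin witness that 55 is composite.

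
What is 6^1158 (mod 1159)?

125

6^1 ≡ 6 (mod 1159)
6^2 ≡ 6^2 = 36 ≡ 36 (mod 1159)
6^4 ≡ 36^2 = 1296 ≡ 137 (mod 1159)
6^8 ≡ 137^2 = 18769 ≡ 225 (mod 1159)
6^16 ≡ 225^2 = 50625 ≡ 788 (mod 1159)
6^32 ≡ 788^2 = 620944 ≡ 879 (mod 1159)
6^64 ≡ 879^2 = 772641 ≡ 747 (mod 1159)
6^128 ≡ 747^2 = 558009 ≡ 530 (mod 1159)
6^256 ≡ 530^2 = 280900 ≡ 422 (mod 1159)
6^512 ≡ 422^2 = 178084 ≡ 757 (mod 1159)
6^1024 ≡ 757^2 = 573049 ≡ 503 (mod 1159)
1158 = 1024 + 128 + 4 + 2 in binary powers of 2.
So 6^1158 ≡ 503 · 530 · 137 · 36 ≡ 125 (mod 1159).
Since 125 ≠ 1, base 6 is a Fermat witness: 1159 is composite.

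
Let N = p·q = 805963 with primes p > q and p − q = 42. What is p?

919

Since p = q + 42, we have 805963 = q(q + 42), so q² + 42q − 805963 = 0.
Discriminant: 42² + 4·805963 = 1764 + 3223852 = 3225616; √3225616 = 1796.
q = (−42 + 1796)/2 = 877, and p = q + 42 = 919.
Check: 877 · 919 = 805963.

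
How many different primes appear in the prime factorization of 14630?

5

14630 = 2 · 7315
7315 = 5 · 1463
1463 = 7 · 209
209 = 11 · 19
14630 = 2 · 5 · 7 · 11 · 19, which has 5 distinct prime factors.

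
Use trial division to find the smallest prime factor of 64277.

17

64277 is odd.
Digit sum 26, not divisible by 3.
Ends in 7: not divisible by 5.
7: 64277 = 7·9182 + 3
11: 64277 = 11·5843 + 4
13: 64277 = 13·4944 + 5
17: 64277 = 17·3781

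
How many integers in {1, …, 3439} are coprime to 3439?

3240

Factor: 3439 = 19 · 181.
φ(3439) = (19−1) · (181−1) = 18 · 180 = 3240.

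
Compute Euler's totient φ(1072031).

1036672

Factor: 1072031 = 53 · 113 · 179.
φ(1072031) = (53−1) · (113−1) · (179−1) = 52 · 112 · 178 = 1036672.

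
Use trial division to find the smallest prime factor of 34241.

97

34241 is odd.
Digit sum 14, not divisible by 3.
Ends in 1: not divisible by 5.
7: 34241 = 7·4891 + 4
11: 34241 = 11·3112 + 9
13: 34241 = 13·2633 + 12
17: 34241 = 17·2014 + 3
19: 34241 = 19·1802 + 3
23: 34241 = 23·1488 + 17
29: 34241 = 29·1180 + 21
31: 34241 = 31·1104 + 17
37: 34241 = 37·925 + 16
41: 34241 = 41·835 + 6
43: 34241 = 43·796 + 13
47: 34241 = 47·728 + 25
53: 34241 = 53·646 + 3
59: 34241 = 59·580 + 21
61: 34241 = 61·561 + 20
67: 34241 = 67·511 + 4
71: 34241 = 71·482 + 19
73: 34241 = 73·469 + 4
79: 34241 = 79·433 + 34
83: 34241 = 83·412 + 45
89: 34241 = 89·384 + 65
97: 34241 = 97·353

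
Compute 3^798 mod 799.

784

3^1 ≡ 3 (mod 799)
3^2 ≡ 3^2 = 9 ≡ 9 (mod 799)
3^4 ≡ 9^2 = 81 ≡ 81 (mod 799)
3^8 ≡ 81^2 = 6561 ≡ 169 (mod 799)
3^16 ≡ 169^2 = 28561 ≡ 596 (mod 799)
3^32 ≡ 596^2 = 355216 ≡ 460 (mod 799)
3^64 ≡ 460^2 = 211600 ≡ 664 (mod 799)
3^128 ≡ 664^2 = 440896 ≡ 647 (mod 799)
3^256 ≡ 647^2 = 418609 ≡ 732 (mod 799)
3^512 ≡ 732^2 = 535824 ≡ 494 (mod 799)
798 = 512 + 256 + 16 + 8 + 4 + 2 in binary powers of 2.
So 3^798 ≡ 494 · 732 · 596 · 169 · 81 · 9 ≡ 784 (mod 799).
Since 784 ≠ 1, base 3 is a Fermat witness: 799 is composite.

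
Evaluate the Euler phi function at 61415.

Factor: 61415 = 5 · 71 · 173.
φ(61415) = (5−1) · (71−1) · (173−1) = 4 · 70 · 172 = 48160.

48160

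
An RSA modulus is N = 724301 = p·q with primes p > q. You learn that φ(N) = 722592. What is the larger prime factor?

φ(n) = (p−1)(q−1) = n − (p+q) + 1, so p + q = 724301 − 722592 + 1 = 1710.
p and q are the roots of t² − 1710t + 724301 = 0.
Discriminant: 1710² − 4·724301 = 2924100 − 2897204 = 26896; √26896 = 164.
q = (1710 − 164)/2 = 773, p = (1710 + 164)/2 = 937.
Check: 773 · 937 = 724301.

937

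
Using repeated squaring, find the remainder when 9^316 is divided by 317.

1

9^1 ≡ 9 (mod 317)
9^2 ≡ 9^2 = 81 ≡ 81 (mod 317)
9^4 ≡ 81^2 = 6561 ≡ 221 (mod 317)
9^8 ≡ 221^2 = 48841 ≡ 23 (mod 317)
9^16 ≡ 23^2 = 529 ≡ 212 (mod 317)
9^32 ≡ 212^2 = 44944 ≡ 247 (mod 317)
9^64 ≡ 247^2 = 61009 ≡ 145 (mod 317)
9^128 ≡ 145^2 = 21025 ≡ 103 (mod 317)
9^256 ≡ 103^2 = 10609 ≡ 148 (mod 317)
316 = 256 + 32 + 16 + 8 + 4 in binary powers of 2.
So 9^316 ≡ 148 · 247 · 212 · 23 · 221 ≡ 1 (mod 317).
Since the result is 1, base 9 gives no evidence that 317 is composite.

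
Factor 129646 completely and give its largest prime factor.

129646 = 2 · 64823
64823 = 11 · 5893
5893 = 71 · 83
83 is prime.
So 129646 = 2 · 11 · 71 · 83; the largest prime factor is 83.

83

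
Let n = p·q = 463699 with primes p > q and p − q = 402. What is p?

911

Since p = q + 402, we have 463699 = q(q + 402), so q² + 402q − 463699 = 0.
Discriminant: 402² + 4·463699 = 161604 + 1854796 = 2016400; √2016400 = 1420.
q = (−402 + 1420)/2 = 509, and p = q + 402 = 911.
Check: 509 · 911 = 463699.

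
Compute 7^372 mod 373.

1

7^1 ≡ 7 (mod 373)
7^2 ≡ 7^2 = 49 ≡ 49 (mod 373)
7^4 ≡ 49^2 = 2401 ≡ 163 (mod 373)
7^8 ≡ 163^2 = 26569 ≡ 86 (mod 373)
7^16 ≡ 86^2 = 7396 ≡ 309 (mod 373)
7^32 ≡ 309^2 = 95481 ≡ 366 (mod 373)
7^64 ≡ 366^2 = 133956 ≡ 49 (mod 373)
7^128 ≡ 49^2 = 2401 ≡ 163 (mod 373)
7^256 ≡ 163^2 = 26569 ≡ 86 (mod 373)
372 = 256 + 64 + 32 + 16 + 4 in binary powers of 2.
So 7^372 ≡ 86 · 49 · 366 · 309 · 163 ≡ 1 (mod 373).
Since the result is 1, base 7 gives no evidence that 373 is composite.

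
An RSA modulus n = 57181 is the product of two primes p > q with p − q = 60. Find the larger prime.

271

Since p = q + 60, we have 57181 = q(q + 60), so q² + 60q − 57181 = 0.
Discriminant: 60² + 4·57181 = 3600 + 228724 = 232324; √232324 = 482.
q = (−60 + 482)/2 = 211, and p = q + 60 = 271.
Check: 211 · 271 = 57181.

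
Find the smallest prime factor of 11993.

11993 is odd.
Digit sum 23, not divisible by 3.
Ends in 3: not divisible by 5.
7: 11993 = 7·1713 + 2
11: 11993 = 11·1090 + 3
13: 11993 = 13·922 + 7
17: 11993 = 17·705 + 8
19: 11993 = 19·631 + 4
23: 11993 = 23·521 + 10
29: 11993 = 29·413 + 16
31: 11993 = 31·386 + 27
37: 11993 = 37·324 + 5
41: 11993 = 41·292 + 21
43: 11993 = 43·278 + 39
47: 11993 = 47·255 + 8
53: 11993 = 53·226 + 15
59: 11993 = 59·203 + 16
61: 11993 = 61·196 + 37
67: 11993 = 67·179

67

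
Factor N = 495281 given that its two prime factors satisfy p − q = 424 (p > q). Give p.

Since p = q + 424, we have 495281 = q(q + 424), so q² + 424q − 495281 = 0.
Discriminant: 424² + 4·495281 = 179776 + 1981124 = 2160900; √2160900 = 1470.
q = (−424 + 1470)/2 = 523, and p = q + 424 = 947.
Check: 523 · 947 = 495281.

947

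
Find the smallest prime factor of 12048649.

12048649 is odd.
Digit sum 34, not divisible by 3.
Ends in 9: not divisible by 5.
7: 12048649 = 7·1721235 + 4
11: 12048649 = 11·1095331 + 8
13: 12048649 = 13·926819 + 2
17: 12048649 = 17·708744 + 1
19: 12048649 = 19·634139 + 8
23: 12048649 = 23·523854 + 7
29: 12048649 = 29·415470 + 19
31: 12048649 = 31·388666 + 3
37: 12048649 = 37·325639 + 6
41: 12048649 = 41·293869 + 20
43: 12048649 = 43·280201 + 6
47: 12048649 = 47·256354 + 11
53: 12048649 = 53·227333

53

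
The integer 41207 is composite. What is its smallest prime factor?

41207 is odd.
Digit sum 14, not divisible by 3.
Ends in 7: not divisible by 5.
7: 41207 = 7·5886 + 5
11: 41207 = 11·3746 + 1
13: 41207 = 13·3169 + 10
17: 41207 = 17·2423 + 16
19: 41207 = 19·2168 + 15
23: 41207 = 23·1791 + 14
29: 41207 = 29·1420 + 27
31: 41207 = 31·1329 + 8
37: 41207 = 37·1113 + 26
41: 41207 = 41·1005 + 2
43: 41207 = 43·958 + 13
47: 41207 = 47·876 + 35
53: 41207 = 53·777 + 26
59: 41207 = 59·698 + 25
61: 41207 = 61·675 + 32
67: 41207 = 67·615 + 2
71: 41207 = 71·580 + 27
73: 41207 = 73·564 + 35
79: 41207 = 79·521 + 48
83: 41207 = 83·496 + 39
89: 41207 = 89·463

89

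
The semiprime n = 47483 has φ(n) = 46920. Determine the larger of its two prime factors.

φ(n) = (p−1)(q−1) = n − (p+q) + 1, so p + q = 47483 − 46920 + 1 = 564.
p and q are the roots of t² − 564t + 47483 = 0.
Discriminant: 564² − 4·47483 = 318096 − 189932 = 128164; √128164 = 358.
q = (564 − 358)/2 = 103, p = (564 + 358)/2 = 461.
Check: 103 · 461 = 47483.

461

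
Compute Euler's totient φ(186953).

Factor: 186953 = 13 · 73 · 197.
φ(186953) = (13−1) · (73−1) · (197−1) = 12 · 72 · 196 = 169344.

169344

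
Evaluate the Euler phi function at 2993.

2880

Factor: 2993 = 41 · 73.
φ(2993) = (41−1) · (73−1) = 40 · 72 = 2880.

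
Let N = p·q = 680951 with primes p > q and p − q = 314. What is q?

Since p = q + 314, we have 680951 = q(q + 314), so q² + 314q − 680951 = 0.
Discriminant: 314² + 4·680951 = 98596 + 2723804 = 2822400; √2822400 = 1680.
q = (−314 + 1680)/2 = 683, and p = q + 314 = 997.
Check: 683 · 997 = 680951.

683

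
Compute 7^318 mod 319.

53

7^1 ≡ 7 (mod 319)
7^2 ≡ 7^2 = 49 ≡ 49 (mod 319)
7^4 ≡ 49^2 = 2401 ≡ 168 (mod 319)
7^8 ≡ 168^2 = 28224 ≡ 152 (mod 319)
7^16 ≡ 152^2 = 23104 ≡ 136 (mod 319)
7^32 ≡ 136^2 = 18496 ≡ 313 (mod 319)
7^64 ≡ 313^2 = 97969 ≡ 36 (mod 319)
7^128 ≡ 36^2 = 1296 ≡ 20 (mod 319)
7^256 ≡ 20^2 = 400 ≡ 81 (mod 319)
318 = 256 + 32 + 16 + 8 + 4 + 2 in binary powers of 2.
So 7^318 ≡ 81 · 313 · 136 · 152 · 168 · 49 ≡ 53 (mod 319).
Since 53 ≠ 1, base 7 is a Fermat witness: 319 is composite.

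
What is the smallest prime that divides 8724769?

61

8724769 is odd.
Digit sum 43, not divisible by 3.
Ends in 9: not divisible by 5.
7: 8724769 = 7·1246395 + 4
11: 8724769 = 11·793160 + 9
13: 8724769 = 13·671136 + 1
17: 8724769 = 17·513221 + 12
19: 8724769 = 19·459198 + 7
23: 8724769 = 23·379337 + 18
29: 8724769 = 29·300854 + 3
31: 8724769 = 31·281444 + 5
37: 8724769 = 37·235804 + 21
41: 8724769 = 41·212799 + 10
43: 8724769 = 43·202901 + 26
47: 8724769 = 47·185633 + 18
53: 8724769 = 53·164618 + 15
59: 8724769 = 59·147877 + 26
61: 8724769 = 61·143029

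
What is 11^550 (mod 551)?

410

11^1 ≡ 11 (mod 551)
11^2 ≡ 11^2 = 121 ≡ 121 (mod 551)
11^4 ≡ 121^2 = 14641 ≡ 315 (mod 551)
11^8 ≡ 315^2 = 99225 ≡ 45 (mod 551)
11^16 ≡ 45^2 = 2025 ≡ 372 (mod 551)
11^32 ≡ 372^2 = 138384 ≡ 83 (mod 551)
11^64 ≡ 83^2 = 6889 ≡ 277 (mod 551)
11^128 ≡ 277^2 = 76729 ≡ 140 (mod 551)
11^256 ≡ 140^2 = 19600 ≡ 315 (mod 551)
11^512 ≡ 315^2 = 99225 ≡ 45 (mod 551)
550 = 512 + 32 + 4 + 2 in binary powers of 2.
So 11^550 ≡ 45 · 83 · 315 · 121 ≡ 410 (mod 551).
Since 410 ≠ 1, base 11 is a Fermat witness: 551 is composite.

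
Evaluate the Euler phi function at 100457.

84672

Factor: 100457 = 7 · 113 · 127.
φ(100457) = (7−1) · (113−1) · (127−1) = 6 · 112 · 126 = 84672.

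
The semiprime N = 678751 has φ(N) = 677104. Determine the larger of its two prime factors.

φ(n) = (p−1)(q−1) = n − (p+q) + 1, so p + q = 678751 − 677104 + 1 = 1648.
p and q are the roots of t² − 1648t + 678751 = 0.
Discriminant: 1648² − 4·678751 = 2715904 − 2715004 = 900; √900 = 30.
q = (1648 − 30)/2 = 809, p = (1648 + 30)/2 = 839.
Check: 809 · 839 = 678751.

839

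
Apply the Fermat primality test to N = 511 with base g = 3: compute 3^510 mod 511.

218

3^1 ≡ 3 (mod 511)
3^2 ≡ 3^2 = 9 ≡ 9 (mod 511)
3^4 ≡ 9^2 = 81 ≡ 81 (mod 511)
3^8 ≡ 81^2 = 6561 ≡ 429 (mod 511)
3^16 ≡ 429^2 = 184041 ≡ 81 (mod 511)
3^32 ≡ 81^2 = 6561 ≡ 429 (mod 511)
3^64 ≡ 429^2 = 184041 ≡ 81 (mod 511)
3^128 ≡ 81^2 = 6561 ≡ 429 (mod 511)
3^256 ≡ 429^2 = 184041 ≡ 81 (mod 511)
510 = 256 + 128 + 64 + 32 + 16 + 8 + 4 + 2 in binary powers of 2.
So 3^510 ≡ 81 · 429 · 81 · 429 · 81 · 429 · 81 · 9 ≡ 218 (mod 511).
Since 218 ≠ 1, base 3 is a Fermat witness: 511 is composite.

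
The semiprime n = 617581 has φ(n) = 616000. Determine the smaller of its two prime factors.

φ(n) = (p−1)(q−1) = n − (p+q) + 1, so p + q = 617581 − 616000 + 1 = 1582.
p and q are the roots of t² − 1582t + 617581 = 0.
Discriminant: 1582² − 4·617581 = 2502724 − 2470324 = 32400; √32400 = 180.
q = (1582 − 180)/2 = 701, p = (1582 + 180)/2 = 881.
Check: 701 · 881 = 617581.

701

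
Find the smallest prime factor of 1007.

19

1007 is odd.
Digit sum 8, not divisible by 3.
Ends in 7: not divisible by 5.
7: 1007 = 7·143 + 6
11: 1007 = 11·91 + 6
13: 1007 = 13·77 + 6
17: 1007 = 17·59 + 4
19: 1007 = 19·53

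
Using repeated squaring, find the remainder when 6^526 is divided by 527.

6^1 ≡ 6 (mod 527)
6^2 ≡ 6^2 = 36 ≡ 36 (mod 527)
6^4 ≡ 36^2 = 1296 ≡ 242 (mod 527)
6^8 ≡ 242^2 = 58564 ≡ 67 (mod 527)
6^16 ≡ 67^2 = 4489 ≡ 273 (mod 527)
6^32 ≡ 273^2 = 74529 ≡ 222 (mod 527)
6^64 ≡ 222^2 = 49284 ≡ 273 (mod 527)
6^128 ≡ 273^2 = 74529 ≡ 222 (mod 527)
6^256 ≡ 222^2 = 49284 ≡ 273 (mod 527)
6^512 ≡ 273^2 = 74529 ≡ 222 (mod 527)
526 = 512 + 8 + 4 + 2 in binary powers of 2.
So 6^526 ≡ 222 · 67 · 242 · 36 ≡ 366 (mod 527).
Since 366 ≠ 1, base 6 is a Fermat witness: 527 is composite.

366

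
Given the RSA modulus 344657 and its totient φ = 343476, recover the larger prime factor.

659

φ(n) = (p−1)(q−1) = n − (p+q) + 1, so p + q = 344657 − 343476 + 1 = 1182.
p and q are the roots of t² − 1182t + 344657 = 0.
Discriminant: 1182² − 4·344657 = 1397124 − 1378628 = 18496; √18496 = 136.
q = (1182 − 136)/2 = 523, p = (1182 + 136)/2 = 659.
Check: 523 · 659 = 344657.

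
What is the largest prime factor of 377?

29

377 = 13 · 29
29 is prime.
So 377 = 13 · 29; the largest prime factor is 29.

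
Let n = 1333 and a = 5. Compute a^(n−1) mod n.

5^1 ≡ 5 (mod 1333)
5^2 ≡ 5^2 = 25 ≡ 25 (mod 1333)
5^4 ≡ 25^2 = 625 ≡ 625 (mod 1333)
5^8 ≡ 625^2 = 390625 ≡ 56 (mod 1333)
5^16 ≡ 56^2 = 3136 ≡ 470 (mod 1333)
5^32 ≡ 470^2 = 220900 ≡ 955 (mod 1333)
5^64 ≡ 955^2 = 912025 ≡ 253 (mod 1333)
5^128 ≡ 253^2 = 64009 ≡ 25 (mod 1333)
5^256 ≡ 25^2 = 625 ≡ 625 (mod 1333)
5^512 ≡ 625^2 = 390625 ≡ 56 (mod 1333)
5^1024 ≡ 56^2 = 3136 ≡ 470 (mod 1333)
1332 = 1024 + 256 + 32 + 16 + 4 in binary powers of 2.
So 5^1332 ≡ 470 · 625 · 955 · 470 · 625 ≡ 838 (mod 1333).
Since 838 ≠ 1, base 5 is a Fermat witness: 1333 is composite.

838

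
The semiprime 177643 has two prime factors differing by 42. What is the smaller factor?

401

Since p = q + 42, we have 177643 = q(q + 42), so q² + 42q − 177643 = 0.
Discriminant: 42² + 4·177643 = 1764 + 710572 = 712336; √712336 = 844.
q = (−42 + 844)/2 = 401, and p = q + 42 = 443.
Check: 401 · 443 = 177643.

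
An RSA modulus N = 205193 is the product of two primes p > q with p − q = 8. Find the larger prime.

Since p = q + 8, we have 205193 = q(q + 8), so q² + 8q − 205193 = 0.
Discriminant: 8² + 4·205193 = 64 + 820772 = 820836; √820836 = 906.
q = (−8 + 906)/2 = 449, and p = q + 8 = 457.
Check: 449 · 457 = 205193.

457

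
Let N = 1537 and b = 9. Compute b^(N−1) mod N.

982

9^1 ≡ 9 (mod 1537)
9^2 ≡ 9^2 = 81 ≡ 81 (mod 1537)
9^4 ≡ 81^2 = 6561 ≡ 413 (mod 1537)
9^8 ≡ 413^2 = 170569 ≡ 1499 (mod 1537)
9^16 ≡ 1499^2 = 2247001 ≡ 1444 (mod 1537)
9^32 ≡ 1444^2 = 2085136 ≡ 964 (mod 1537)
9^64 ≡ 964^2 = 929296 ≡ 948 (mod 1537)
9^128 ≡ 948^2 = 898704 ≡ 1096 (mod 1537)
9^256 ≡ 1096^2 = 1201216 ≡ 819 (mod 1537)
9^512 ≡ 819^2 = 670761 ≡ 629 (mod 1537)
9^1024 ≡ 629^2 = 395641 ≡ 632 (mod 1537)
1536 = 1024 + 512 in binary powers of 2.
So 9^1536 ≡ 632 · 629 ≡ 982 (mod 1537).
Since 982 ≠ 1, base 9 is a Fermat witness: 1537 is composite.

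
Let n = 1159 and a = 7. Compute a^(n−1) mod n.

723

7^1 ≡ 7 (mod 1159)
7^2 ≡ 7^2 = 49 ≡ 49 (mod 1159)
7^4 ≡ 49^2 = 2401 ≡ 83 (mod 1159)
7^8 ≡ 83^2 = 6889 ≡ 1094 (mod 1159)
7^16 ≡ 1094^2 = 1196836 ≡ 748 (mod 1159)
7^32 ≡ 748^2 = 559504 ≡ 866 (mod 1159)
7^64 ≡ 866^2 = 749956 ≡ 83 (mod 1159)
7^128 ≡ 83^2 = 6889 ≡ 1094 (mod 1159)
7^256 ≡ 1094^2 = 1196836 ≡ 748 (mod 1159)
7^512 ≡ 748^2 = 559504 ≡ 866 (mod 1159)
7^1024 ≡ 866^2 = 749956 ≡ 83 (mod 1159)
1158 = 1024 + 128 + 4 + 2 in binary powers of 2.
So 7^1158 ≡ 83 · 1094 · 83 · 49 ≡ 723 (mod 1159).
Since 723 ≠ 1, base 7 is a Fermat witness: 1159 is composite.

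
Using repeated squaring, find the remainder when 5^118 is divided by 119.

2

5^1 ≡ 5 (mod 119)
5^2 ≡ 5^2 = 25 ≡ 25 (mod 119)
5^4 ≡ 25^2 = 625 ≡ 30 (mod 119)
5^8 ≡ 30^2 = 900 ≡ 67 (mod 119)
5^16 ≡ 67^2 = 4489 ≡ 86 (mod 119)
5^32 ≡ 86^2 = 7396 ≡ 18 (mod 119)
5^64 ≡ 18^2 = 324 ≡ 86 (mod 119)
118 = 64 + 32 + 16 + 4 + 2 in binary powers of 2.
So 5^118 ≡ 86 · 18 · 86 · 30 · 25 ≡ 2 (mod 119).
Since 2 ≠ 1, base 5 is a Fermat witness: 119 is composite.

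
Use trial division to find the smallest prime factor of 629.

629 is odd.
Digit sum 17, not divisible by 3.
Ends in 9: not divisible by 5.
7: 629 = 7·89 + 6
11: 629 = 11·57 + 2
13: 629 = 13·48 + 5
17: 629 = 17·37

17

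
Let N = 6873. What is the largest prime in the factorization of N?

79

6873 = 3 · 2291
2291 = 29 · 79
79 is prime.
So 6873 = 3 · 29 · 79; the largest prime factor is 79.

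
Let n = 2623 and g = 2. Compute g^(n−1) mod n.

2553

2^1 ≡ 2 (mod 2623)
2^2 ≡ 2^2 = 4 ≡ 4 (mod 2623)
2^4 ≡ 4^2 = 16 ≡ 16 (mod 2623)
2^8 ≡ 16^2 = 256 ≡ 256 (mod 2623)
2^16 ≡ 256^2 = 65536 ≡ 2584 (mod 2623)
2^32 ≡ 2584^2 = 6677056 ≡ 1521 (mod 2623)
2^64 ≡ 1521^2 = 2313441 ≡ 2578 (mod 2623)
2^128 ≡ 2578^2 = 6646084 ≡ 2025 (mod 2623)
2^256 ≡ 2025^2 = 4100625 ≡ 876 (mod 2623)
2^512 ≡ 876^2 = 767376 ≡ 1460 (mod 2623)
2^1024 ≡ 1460^2 = 2131600 ≡ 1724 (mod 2623)
2^2048 ≡ 1724^2 = 2972176 ≡ 317 (mod 2623)
2622 = 2048 + 512 + 32 + 16 + 8 + 4 + 2 in binary powers of 2.
So 2^2622 ≡ 317 · 1460 · 1521 · 2584 · 256 · 16 · 4 ≡ 2553 (mod 2623).
Since 2553 ≠ 1, base 2 is a Fermat witness: 2623 is composite.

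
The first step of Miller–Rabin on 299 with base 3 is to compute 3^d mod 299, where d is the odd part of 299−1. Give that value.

269

299 − 1 = 298 = 2^1 · 149, so d = 149.
3^1 ≡ 3 (mod 299)
3^2 ≡ 3^2 = 9 ≡ 9 (mod 299)
3^4 ≡ 9^2 = 81 ≡ 81 (mod 299)
3^8 ≡ 81^2 = 6561 ≡ 282 (mod 299)
3^16 ≡ 282^2 = 79524 ≡ 289 (mod 299)
3^32 ≡ 289^2 = 83521 ≡ 100 (mod 299)
3^64 ≡ 100^2 = 10000 ≡ 133 (mod 299)
3^128 ≡ 133^2 = 17689 ≡ 48 (mod 299)
149 = 128 + 16 + 4 + 1 in binary powers of 2.
So 3^149 ≡ 48 · 289 · 81 · 3 ≡ 269 (mod 299).
Squaring chain: 269; never reaches −1, so base 3 is a Miller–Rabin witness that 299 is composite.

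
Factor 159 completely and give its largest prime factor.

159 = 3 · 53
53 is prime.
So 159 = 3 · 53; the largest prime factor is 53.

53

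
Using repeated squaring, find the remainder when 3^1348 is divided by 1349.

682

3^1 ≡ 3 (mod 1349)
3^2 ≡ 3^2 = 9 ≡ 9 (mod 1349)
3^4 ≡ 9^2 = 81 ≡ 81 (mod 1349)
3^8 ≡ 81^2 = 6561 ≡ 1165 (mod 1349)
3^16 ≡ 1165^2 = 1357225 ≡ 131 (mod 1349)
3^32 ≡ 131^2 = 17161 ≡ 973 (mod 1349)
3^64 ≡ 973^2 = 946729 ≡ 1080 (mod 1349)
3^128 ≡ 1080^2 = 1166400 ≡ 864 (mod 1349)
3^256 ≡ 864^2 = 746496 ≡ 499 (mod 1349)
3^512 ≡ 499^2 = 249001 ≡ 785 (mod 1349)
3^1024 ≡ 785^2 = 616225 ≡ 1081 (mod 1349)
1348 = 1024 + 256 + 64 + 4 in binary powers of 2.
So 3^1348 ≡ 1081 · 499 · 1080 · 81 ≡ 682 (mod 1349).
Since 682 ≠ 1, base 3 is a Fermat witness: 1349 is composite.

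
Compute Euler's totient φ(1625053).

1580544

Factor: 1625053 = 73 · 113 · 197.
φ(1625053) = (73−1) · (113−1) · (197−1) = 72 · 112 · 196 = 1580544.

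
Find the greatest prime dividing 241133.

241133 = 59 · 4087
4087 = 61 · 67
67 is prime.
So 241133 = 59 · 61 · 67; the largest prime factor is 67.

67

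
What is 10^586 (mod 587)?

10^1 ≡ 10 (mod 587)
10^2 ≡ 10^2 = 100 ≡ 100 (mod 587)
10^4 ≡ 100^2 = 10000 ≡ 21 (mod 587)
10^8 ≡ 21^2 = 441 ≡ 441 (mod 587)
10^16 ≡ 441^2 = 194481 ≡ 184 (mod 587)
10^32 ≡ 184^2 = 33856 ≡ 397 (mod 587)
10^64 ≡ 397^2 = 157609 ≡ 293 (mod 587)
10^128 ≡ 293^2 = 85849 ≡ 147 (mod 587)
10^256 ≡ 147^2 = 21609 ≡ 477 (mod 587)
10^512 ≡ 477^2 = 227529 ≡ 360 (mod 587)
586 = 512 + 64 + 8 + 2 in binary powers of 2.
So 10^586 ≡ 360 · 293 · 441 · 100 ≡ 1 (mod 587).
Since the result is 1, base 10 gives no evidence that 587 is composite.

1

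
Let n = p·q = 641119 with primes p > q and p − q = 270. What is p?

Since p = q + 270, we have 641119 = q(q + 270), so q² + 270q − 641119 = 0.
Discriminant: 270² + 4·641119 = 72900 + 2564476 = 2637376; √2637376 = 1624.
q = (−270 + 1624)/2 = 677, and p = q + 270 = 947.
Check: 677 · 947 = 641119.

947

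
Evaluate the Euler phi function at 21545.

Factor: 21545 = 5 · 31 · 139.
φ(21545) = (5−1) · (31−1) · (139−1) = 4 · 30 · 138 = 16560.

16560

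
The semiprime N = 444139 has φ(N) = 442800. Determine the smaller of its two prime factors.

φ(n) = (p−1)(q−1) = n − (p+q) + 1, so p + q = 444139 − 442800 + 1 = 1340.
p and q are the roots of t² − 1340t + 444139 = 0.
Discriminant: 1340² − 4·444139 = 1795600 − 1776556 = 19044; √19044 = 138.
q = (1340 − 138)/2 = 601, p = (1340 + 138)/2 = 739.
Check: 601 · 739 = 444139.

601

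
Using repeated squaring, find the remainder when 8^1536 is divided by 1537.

837

8^1 ≡ 8 (mod 1537)
8^2 ≡ 8^2 = 64 ≡ 64 (mod 1537)
8^4 ≡ 64^2 = 4096 ≡ 1022 (mod 1537)
8^8 ≡ 1022^2 = 1044484 ≡ 861 (mod 1537)
8^16 ≡ 861^2 = 741321 ≡ 487 (mod 1537)
8^32 ≡ 487^2 = 237169 ≡ 471 (mod 1537)
8^64 ≡ 471^2 = 221841 ≡ 513 (mod 1537)
8^128 ≡ 513^2 = 263169 ≡ 342 (mod 1537)
8^256 ≡ 342^2 = 116964 ≡ 152 (mod 1537)
8^512 ≡ 152^2 = 23104 ≡ 49 (mod 1537)
8^1024 ≡ 49^2 = 2401 ≡ 864 (mod 1537)
1536 = 1024 + 512 in binary powers of 2.
So 8^1536 ≡ 864 · 49 ≡ 837 (mod 1537).
Since 837 ≠ 1, base 8 is a Fermat witness: 1537 is composite.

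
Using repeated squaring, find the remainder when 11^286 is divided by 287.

74

11^1 ≡ 11 (mod 287)
11^2 ≡ 11^2 = 121 ≡ 121 (mod 287)
11^4 ≡ 121^2 = 14641 ≡ 4 (mod 287)
11^8 ≡ 4^2 = 16 ≡ 16 (mod 287)
11^16 ≡ 16^2 = 256 ≡ 256 (mod 287)
11^32 ≡ 256^2 = 65536 ≡ 100 (mod 287)
11^64 ≡ 100^2 = 10000 ≡ 242 (mod 287)
11^128 ≡ 242^2 = 58564 ≡ 16 (mod 287)
11^256 ≡ 16^2 = 256 ≡ 256 (mod 287)
286 = 256 + 16 + 8 + 4 + 2 in binary powers of 2.
So 11^286 ≡ 256 · 256 · 16 · 4 · 121 ≡ 74 (mod 287).
Since 74 ≠ 1, base 11 is a Fermat witness: 287 is composite.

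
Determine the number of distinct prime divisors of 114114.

6

114114 = 2 · 57057
57057 = 3 · 19019
19019 = 7 · 2717
2717 = 11 · 247
247 = 13 · 19
114114 = 2 · 3 · 7 · 11 · 13 · 19, which has 6 distinct prime factors.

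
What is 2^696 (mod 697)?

18

2^1 ≡ 2 (mod 697)
2^2 ≡ 2^2 = 4 ≡ 4 (mod 697)
2^4 ≡ 4^2 = 16 ≡ 16 (mod 697)
2^8 ≡ 16^2 = 256 ≡ 256 (mod 697)
2^16 ≡ 256^2 = 65536 ≡ 18 (mod 697)
2^32 ≡ 18^2 = 324 ≡ 324 (mod 697)
2^64 ≡ 324^2 = 104976 ≡ 426 (mod 697)
2^128 ≡ 426^2 = 181476 ≡ 256 (mod 697)
2^256 ≡ 256^2 = 65536 ≡ 18 (mod 697)
2^512 ≡ 18^2 = 324 ≡ 324 (mod 697)
696 = 512 + 128 + 32 + 16 + 8 in binary powers of 2.
So 2^696 ≡ 324 · 256 · 324 · 18 · 256 ≡ 18 (mod 697).
Since 18 ≠ 1, base 2 is a Fermat witness: 697 is composite.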